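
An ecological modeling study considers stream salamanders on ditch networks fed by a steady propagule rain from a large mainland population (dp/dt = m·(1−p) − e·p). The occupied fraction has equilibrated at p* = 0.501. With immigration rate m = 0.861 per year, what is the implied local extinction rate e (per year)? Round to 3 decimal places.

At equilibrium m(1−p*) = e·p*, so e = m(1−p*)/p*.
e = 0.861 × 0.4990 / 0.501 = 0.8576.

0.858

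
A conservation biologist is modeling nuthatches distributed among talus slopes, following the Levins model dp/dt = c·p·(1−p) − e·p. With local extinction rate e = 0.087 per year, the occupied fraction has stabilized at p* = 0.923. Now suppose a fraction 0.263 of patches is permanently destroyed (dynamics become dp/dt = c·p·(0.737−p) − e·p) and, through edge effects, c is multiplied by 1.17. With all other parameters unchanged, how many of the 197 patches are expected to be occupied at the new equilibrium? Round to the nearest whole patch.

132

Balance c(1−p*) = e gives c = e/(1 − 0.92300) = 0.087/0.07700 = 1.12987.
New p* = 0.737 − e/c = 0.737 − 0.08700/1.32195 = 0.67119.
Expected occupied = 197 × 0.67119 = 132.22 ≈ 132.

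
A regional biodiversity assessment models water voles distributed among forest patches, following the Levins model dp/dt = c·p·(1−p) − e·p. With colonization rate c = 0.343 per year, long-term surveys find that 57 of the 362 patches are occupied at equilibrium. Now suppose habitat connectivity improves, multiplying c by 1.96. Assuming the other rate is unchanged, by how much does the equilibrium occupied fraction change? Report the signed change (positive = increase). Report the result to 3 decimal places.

0.413

Observed p* = 57/362 = 0.15746.
Balance c(1−p*) = e gives e = 0.343×(1 − 0.15746) = 0.28899.
New p* = 1 − e/c = 1 − 0.28899/0.67228 = 0.57013.
Δp* = 0.57013 − 0.15746 = +0.41267.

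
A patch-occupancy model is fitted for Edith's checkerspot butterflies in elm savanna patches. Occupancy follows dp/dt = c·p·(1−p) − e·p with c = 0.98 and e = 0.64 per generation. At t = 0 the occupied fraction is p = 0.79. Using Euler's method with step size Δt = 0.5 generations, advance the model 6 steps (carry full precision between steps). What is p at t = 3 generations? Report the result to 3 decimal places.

0.412

Update rule: p ← p + [c·p·(1−p) − e·p]·Δt with Δt = 0.5.
step 1: Δp = -0.17151, p = 0.61849
step 2: Δp = -0.08230, p = 0.53619
step 3: Δp = -0.04972, p = 0.48647
step 4: Δp = -0.03326, p = 0.45321
step 5: Δp = -0.02360, p = 0.42961
step 6: Δp = -0.01740, p = 0.41221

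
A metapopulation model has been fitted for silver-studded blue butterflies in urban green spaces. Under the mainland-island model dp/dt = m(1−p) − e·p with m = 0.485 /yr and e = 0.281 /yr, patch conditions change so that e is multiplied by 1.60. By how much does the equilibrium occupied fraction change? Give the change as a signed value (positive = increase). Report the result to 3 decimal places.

Before: p* = 0.485/(0.485+0.281) = 0.6332.
After: m = 0.485, e = 0.4496; p* = 0.485/0.9346 = 0.5189.
Δp* = 0.5189 − 0.6332 = -0.1142.

-0.114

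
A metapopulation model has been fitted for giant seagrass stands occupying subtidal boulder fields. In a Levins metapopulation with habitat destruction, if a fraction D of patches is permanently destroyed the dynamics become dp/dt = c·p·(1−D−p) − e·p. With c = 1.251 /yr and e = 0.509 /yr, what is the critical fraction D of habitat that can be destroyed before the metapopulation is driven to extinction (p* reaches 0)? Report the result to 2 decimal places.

The nontrivial equilibrium is p* = (1−D) − e/c; extinction occurs when this hits zero.
So D_crit = 1 − e/c = 1 − 0.509/1.251 = 1 − 0.4069 = 0.5931.
This equals the undisturbed p*, a classic result of Lande's extension.

0.59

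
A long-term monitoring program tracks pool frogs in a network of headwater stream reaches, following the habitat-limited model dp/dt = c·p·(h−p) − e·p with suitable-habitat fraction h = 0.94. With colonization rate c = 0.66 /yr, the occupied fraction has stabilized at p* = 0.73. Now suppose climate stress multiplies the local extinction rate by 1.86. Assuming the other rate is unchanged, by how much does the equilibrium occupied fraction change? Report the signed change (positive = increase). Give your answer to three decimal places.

-0.181

Balance c(h−p*) = e gives e = 0.66×(0.94 − 0.73000) = 0.13860.
New p* = 0.94 − e/c = 0.94 − 0.25780/0.66000 = 0.54939.
Δp* = 0.54939 − 0.73000 = -0.18061.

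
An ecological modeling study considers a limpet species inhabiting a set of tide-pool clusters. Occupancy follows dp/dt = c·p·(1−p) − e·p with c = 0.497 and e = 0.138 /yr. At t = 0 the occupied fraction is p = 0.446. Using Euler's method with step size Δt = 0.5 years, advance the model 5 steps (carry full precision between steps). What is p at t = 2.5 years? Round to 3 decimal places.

Update rule: p ← p + [c·p·(1−p) − e·p]·Δt with Δt = 0.5.
step 1: Δp = +0.03063, p = 0.47663
step 2: Δp = +0.02910, p = 0.50573
step 3: Δp = +0.02722, p = 0.53295
step 4: Δp = +0.02508, p = 0.55803
step 5: Δp = +0.02278, p = 0.58082

0.581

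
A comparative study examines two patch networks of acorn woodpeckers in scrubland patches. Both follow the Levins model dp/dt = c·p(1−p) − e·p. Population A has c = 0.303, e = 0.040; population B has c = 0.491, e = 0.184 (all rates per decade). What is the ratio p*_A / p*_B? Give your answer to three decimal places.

1.388

A: p*_A = 1 − 0.040/0.303 = 0.8680.
B: p*_B = 1 − 0.184/0.491 = 0.6253.
p*_A / p*_B = 0.8680/0.6253 = 1.3882.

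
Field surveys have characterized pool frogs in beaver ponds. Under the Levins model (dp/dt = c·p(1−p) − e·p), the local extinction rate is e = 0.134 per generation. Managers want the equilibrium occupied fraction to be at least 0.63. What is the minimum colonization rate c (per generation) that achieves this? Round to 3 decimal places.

p* = 1 − e/c ≥ 0.63 requires e/c ≤ 0.3700, i.e. c ≥ e/0.3700.
c_min = 0.134/0.3700 = 0.3622.

0.362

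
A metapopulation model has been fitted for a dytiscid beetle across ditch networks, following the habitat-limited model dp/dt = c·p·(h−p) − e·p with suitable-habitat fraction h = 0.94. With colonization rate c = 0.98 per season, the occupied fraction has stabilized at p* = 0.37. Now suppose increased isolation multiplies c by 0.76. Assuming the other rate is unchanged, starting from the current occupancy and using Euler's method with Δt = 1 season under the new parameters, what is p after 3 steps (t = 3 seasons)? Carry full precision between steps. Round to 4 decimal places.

Balance c(h−p*) = e gives e = 0.98×(0.94 − 0.37000) = 0.55860.
Starting from p₀ = 0.37000; update p ← p + (dp/dt)·Δt with the new parameters.
  1  |  dp/dt·Δt = -0.049604  |  p_1 = 0.320396
  2  |  dp/dt·Δt = -0.031117  |  p_2 = 0.289280
  3  |  dp/dt·Δt = -0.021390  |  p_3 = 0.267889

0.2679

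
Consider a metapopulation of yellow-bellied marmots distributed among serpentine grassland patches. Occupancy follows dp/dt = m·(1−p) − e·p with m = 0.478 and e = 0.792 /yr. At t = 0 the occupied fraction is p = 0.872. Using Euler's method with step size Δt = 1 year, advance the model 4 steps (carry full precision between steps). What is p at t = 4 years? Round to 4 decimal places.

0.3790

Update rule: p ← p + [m·(1−p) − e·p]·Δt with Δt = 1.
p: 0.87200 → 0.24256  (Δp = -0.62944)
p: 0.24256 → 0.41251  (Δp = +0.16995)
p: 0.41251 → 0.36662  (Δp = -0.04589)
p: 0.36662 → 0.37901  (Δp = +0.01239)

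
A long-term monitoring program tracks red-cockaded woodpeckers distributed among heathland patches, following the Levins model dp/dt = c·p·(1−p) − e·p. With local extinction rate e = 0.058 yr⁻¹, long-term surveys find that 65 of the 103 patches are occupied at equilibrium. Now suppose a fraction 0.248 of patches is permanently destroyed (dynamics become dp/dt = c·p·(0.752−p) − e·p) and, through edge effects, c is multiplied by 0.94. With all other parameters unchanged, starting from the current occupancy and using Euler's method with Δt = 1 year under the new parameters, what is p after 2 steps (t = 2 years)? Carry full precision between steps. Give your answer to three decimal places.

Observed p* = 65/103 = 0.63107.
Balance c(1−p*) = e gives c = e/(1 − 0.63107) = 0.058/0.36893 = 0.15721.
Starting from p₀ = 0.63107; update p ← p + (dp/dt)·Δt with the new parameters.
t = 1: p = 0.63107 + (-0.02532) = 0.60574
t = 2: p = 0.60574 + (-0.02204) = 0.58370

0.584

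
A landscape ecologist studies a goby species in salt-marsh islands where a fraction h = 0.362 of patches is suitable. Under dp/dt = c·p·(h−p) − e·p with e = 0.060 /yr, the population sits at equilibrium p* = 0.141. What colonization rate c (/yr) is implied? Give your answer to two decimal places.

At equilibrium c(h−p*) = e, so c = e/(h−p*).
c = 0.060/(0.362 − 0.141) = 0.060/0.2210 = 0.2715.

0.27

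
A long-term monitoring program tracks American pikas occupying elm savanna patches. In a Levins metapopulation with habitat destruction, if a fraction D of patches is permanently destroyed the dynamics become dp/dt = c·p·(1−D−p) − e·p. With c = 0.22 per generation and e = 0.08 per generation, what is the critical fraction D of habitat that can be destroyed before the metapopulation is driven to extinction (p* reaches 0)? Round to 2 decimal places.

0.64

The nontrivial equilibrium is p* = (1−D) − e/c; extinction occurs when this hits zero.
So D_crit = 1 − e/c = 1 − 0.08/0.22 = 1 − 0.3636 = 0.6364.
This equals the undisturbed p*, a classic result of Lande's extension.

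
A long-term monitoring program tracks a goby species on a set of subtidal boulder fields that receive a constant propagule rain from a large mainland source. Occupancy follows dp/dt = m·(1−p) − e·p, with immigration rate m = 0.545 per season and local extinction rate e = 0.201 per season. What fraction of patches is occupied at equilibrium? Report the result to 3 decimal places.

0.731

Setting dp/dt = 0: m − m·p* = e·p*, so m = (m+e)·p*.
p* = m/(m+e) = 0.545/(0.545+0.201) = 0.545/0.7460 = 0.7306.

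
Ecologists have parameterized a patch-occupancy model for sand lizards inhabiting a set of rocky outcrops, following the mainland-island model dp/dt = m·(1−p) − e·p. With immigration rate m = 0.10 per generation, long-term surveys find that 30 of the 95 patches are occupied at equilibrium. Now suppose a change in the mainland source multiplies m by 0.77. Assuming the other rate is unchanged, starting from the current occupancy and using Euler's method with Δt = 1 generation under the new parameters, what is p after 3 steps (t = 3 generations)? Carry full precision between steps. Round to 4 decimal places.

0.2811

Observed p* = 30/95 = 0.31579.
Balance m(1−p*) = e·p* gives e = m(1−p*)/p* = 0.10×0.68421/0.31579 = 0.21667.
Starting from p₀ = 0.31579; update p ← p + (dp/dt)·Δt with the new parameters.
p: 0.31579 → 0.30005  (Δp = -0.01574)
p: 0.30005 → 0.28894  (Δp = -0.01112)
p: 0.28894 → 0.28109  (Δp = -0.00785)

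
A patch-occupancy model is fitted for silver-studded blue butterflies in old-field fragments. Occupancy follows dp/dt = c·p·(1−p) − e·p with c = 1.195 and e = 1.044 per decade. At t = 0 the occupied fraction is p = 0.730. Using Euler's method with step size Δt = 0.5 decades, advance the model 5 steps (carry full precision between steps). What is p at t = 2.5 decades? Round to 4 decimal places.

0.2551

Update rule: p ← p + [c·p·(1−p) − e·p]·Δt with Δt = 0.5.
  1  |  dp/dt·Δt = -0.263293  |  p_1 = 0.466707
  2  |  dp/dt·Δt = -0.094908  |  p_2 = 0.371799
  3  |  dp/dt·Δt = -0.054524  |  p_3 = 0.317275
  4  |  dp/dt·Δt = -0.036192  |  p_4 = 0.281083
  5  |  dp/dt·Δt = -0.025985  |  p_5 = 0.255097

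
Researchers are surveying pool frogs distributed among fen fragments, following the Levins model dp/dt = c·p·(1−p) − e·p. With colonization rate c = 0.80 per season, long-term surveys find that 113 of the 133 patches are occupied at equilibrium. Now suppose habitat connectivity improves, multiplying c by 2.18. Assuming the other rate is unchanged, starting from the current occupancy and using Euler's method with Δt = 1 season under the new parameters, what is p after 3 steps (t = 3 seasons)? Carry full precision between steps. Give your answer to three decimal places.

0.947

Observed p* = 113/133 = 0.84962.
Balance c(1−p*) = e gives e = 0.80×(1 − 0.84962) = 0.12030.
Starting from p₀ = 0.84962; update p ← p + (dp/dt)·Δt with the new parameters.
step 1: Δp = +0.12061, p = 0.97023
step 2: Δp = -0.06635, p = 0.90388
step 3: Δp = +0.04278, p = 0.94666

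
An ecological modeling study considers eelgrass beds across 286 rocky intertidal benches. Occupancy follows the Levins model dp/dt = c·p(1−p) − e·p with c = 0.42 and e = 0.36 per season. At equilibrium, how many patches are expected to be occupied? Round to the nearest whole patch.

41

p* = 1 − e/c = 1 − 0.36/0.42 = 0.1429.
Expected occupied patches = N × p* = 286 × 0.1429 = 40.86 ≈ 41.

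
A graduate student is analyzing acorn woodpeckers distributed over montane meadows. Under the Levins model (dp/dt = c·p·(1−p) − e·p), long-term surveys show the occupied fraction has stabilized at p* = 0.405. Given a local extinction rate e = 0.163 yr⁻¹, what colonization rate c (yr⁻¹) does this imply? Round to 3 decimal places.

At equilibrium c(1−p*) = e, so c = e/(1−p*).
c = 0.163/(1 − 0.405) = 0.163/0.5950 = 0.2739.

0.274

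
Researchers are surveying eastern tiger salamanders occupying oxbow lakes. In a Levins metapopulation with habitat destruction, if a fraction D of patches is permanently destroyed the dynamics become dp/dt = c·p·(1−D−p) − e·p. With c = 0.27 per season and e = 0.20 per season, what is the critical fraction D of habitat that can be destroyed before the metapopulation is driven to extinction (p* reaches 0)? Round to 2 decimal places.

0.26

The nontrivial equilibrium is p* = (1−D) − e/c; extinction occurs when this hits zero.
So D_crit = 1 − e/c = 1 − 0.20/0.27 = 1 − 0.7407 = 0.2593.
This equals the undisturbed p*, a classic result of Lande's extension.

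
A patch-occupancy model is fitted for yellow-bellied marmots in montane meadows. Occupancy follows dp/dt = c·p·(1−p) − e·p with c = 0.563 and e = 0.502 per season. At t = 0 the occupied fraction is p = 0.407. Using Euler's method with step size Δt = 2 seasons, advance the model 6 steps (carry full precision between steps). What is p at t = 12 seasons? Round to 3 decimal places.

0.152

Update rule: p ← p + [c·p·(1−p) − e·p]·Δt with Δt = 2.
t = 2: p = 0.40700 + (-0.13687) = 0.27013
t = 4: p = 0.27013 + (-0.04921) = 0.22092
t = 6: p = 0.22092 + (-0.02800) = 0.19292
t = 8: p = 0.19292 + (-0.01837) = 0.17455
t = 10: p = 0.17455 + (-0.01301) = 0.16154
t = 12: p = 0.16154 + (-0.00967) = 0.15186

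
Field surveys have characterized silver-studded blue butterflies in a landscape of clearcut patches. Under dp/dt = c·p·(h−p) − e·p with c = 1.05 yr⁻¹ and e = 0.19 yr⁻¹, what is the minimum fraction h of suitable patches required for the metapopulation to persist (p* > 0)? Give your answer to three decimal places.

p* = h − e/c is positive only when h > e/c.
h_min = e/c = 0.19/1.05 = 0.1810.

0.181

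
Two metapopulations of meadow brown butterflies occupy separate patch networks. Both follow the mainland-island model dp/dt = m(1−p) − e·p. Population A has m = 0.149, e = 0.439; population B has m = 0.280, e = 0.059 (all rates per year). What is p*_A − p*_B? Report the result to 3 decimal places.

-0.573

A: p*_A = m/(m+e) = 0.149/0.5880 = 0.2534.
B: p*_B = 0.280/0.3390 = 0.8260.
p*_A − p*_B = 0.2534 − 0.8260 = -0.5726.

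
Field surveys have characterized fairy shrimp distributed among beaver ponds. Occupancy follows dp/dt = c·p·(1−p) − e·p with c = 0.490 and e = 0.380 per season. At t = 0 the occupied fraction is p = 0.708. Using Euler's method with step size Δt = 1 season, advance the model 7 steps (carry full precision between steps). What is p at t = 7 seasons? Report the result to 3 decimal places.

0.307

Update rule: p ← p + [c·p·(1−p) − e·p]·Δt with Δt = 1.
  1  |  dp/dt·Δt = -0.167739  |  p_1 = 0.540261
  2  |  dp/dt·Δt = -0.083593  |  p_2 = 0.456667
  3  |  dp/dt·Δt = -0.051954  |  p_3 = 0.404714
  4  |  dp/dt·Δt = -0.035740  |  p_4 = 0.368974
  5  |  dp/dt·Δt = -0.026122  |  p_5 = 0.342851
  6  |  dp/dt·Δt = -0.019884  |  p_6 = 0.322967
  7  |  dp/dt·Δt = -0.015584  |  p_7 = 0.307383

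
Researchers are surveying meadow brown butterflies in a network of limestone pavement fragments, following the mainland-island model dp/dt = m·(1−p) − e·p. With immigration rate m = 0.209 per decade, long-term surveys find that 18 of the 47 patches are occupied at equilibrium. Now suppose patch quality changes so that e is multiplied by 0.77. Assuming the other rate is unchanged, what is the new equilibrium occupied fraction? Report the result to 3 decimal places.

Observed p* = 18/47 = 0.38298.
Balance m(1−p*) = e·p* gives e = m(1−p*)/p* = 0.209×0.61702/0.38298 = 0.33672.
New p* = m/(m+e) = 0.20900/(0.20900+0.25927) = 0.44632.

0.446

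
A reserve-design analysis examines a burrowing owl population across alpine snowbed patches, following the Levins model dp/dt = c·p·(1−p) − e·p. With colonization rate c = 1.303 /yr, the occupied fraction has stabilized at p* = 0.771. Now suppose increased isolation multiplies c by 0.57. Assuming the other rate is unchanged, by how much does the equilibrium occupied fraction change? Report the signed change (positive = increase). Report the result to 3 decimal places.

Balance c(1−p*) = e gives e = 1.303×(1 − 0.77100) = 0.29839.
New p* = 1 − e/c = 1 − 0.29839/0.74271 = 0.59824.
Δp* = 0.59824 − 0.77100 = -0.17276.

-0.173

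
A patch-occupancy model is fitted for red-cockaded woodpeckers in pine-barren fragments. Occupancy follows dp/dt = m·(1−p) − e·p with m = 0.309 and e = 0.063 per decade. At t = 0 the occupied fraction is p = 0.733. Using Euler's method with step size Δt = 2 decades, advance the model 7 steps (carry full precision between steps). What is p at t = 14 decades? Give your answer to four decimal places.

Update rule: p ← p + [m·(1−p) − e·p]·Δt with Δt = 2.
  1  |  dp/dt·Δt = +0.072648  |  p_1 = 0.805648
  2  |  dp/dt·Δt = +0.018598  |  p_2 = 0.824246
  3  |  dp/dt·Δt = +0.004761  |  p_3 = 0.829007
  4  |  dp/dt·Δt = +0.001219  |  p_4 = 0.830226
  5  |  dp/dt·Δt = +0.000312  |  p_5 = 0.830538
  6  |  dp/dt·Δt = +0.000080  |  p_6 = 0.830618
  7  |  dp/dt·Δt = +0.000020  |  p_7 = 0.830638

0.8306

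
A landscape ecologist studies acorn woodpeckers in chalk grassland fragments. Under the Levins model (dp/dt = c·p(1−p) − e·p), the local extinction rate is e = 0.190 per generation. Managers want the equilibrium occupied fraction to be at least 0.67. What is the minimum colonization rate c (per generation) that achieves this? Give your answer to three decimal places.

p* = 1 − e/c ≥ 0.67 requires e/c ≤ 0.3300, i.e. c ≥ e/0.3300.
c_min = 0.190/0.3300 = 0.5758.

0.576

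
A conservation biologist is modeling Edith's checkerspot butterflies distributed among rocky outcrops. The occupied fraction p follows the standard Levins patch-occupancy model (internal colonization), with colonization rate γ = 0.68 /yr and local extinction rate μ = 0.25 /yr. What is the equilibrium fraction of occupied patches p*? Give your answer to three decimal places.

0.632

Setting dp/dt = 0 and dividing through by p* gives γ·(1−p*) = μ.
So p* = 1 − μ/γ = 1 − 0.25/0.68 = 1 − 0.3676 = 0.6324.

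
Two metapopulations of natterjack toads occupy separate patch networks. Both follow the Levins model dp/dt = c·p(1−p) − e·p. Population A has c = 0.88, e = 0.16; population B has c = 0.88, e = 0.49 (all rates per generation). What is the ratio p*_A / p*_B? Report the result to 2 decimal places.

1.85

A: p*_A = 1 − 0.16/0.88 = 0.8182.
B: p*_B = 1 − 0.49/0.88 = 0.4432.
p*_A / p*_B = 0.8182/0.4432 = 1.8462.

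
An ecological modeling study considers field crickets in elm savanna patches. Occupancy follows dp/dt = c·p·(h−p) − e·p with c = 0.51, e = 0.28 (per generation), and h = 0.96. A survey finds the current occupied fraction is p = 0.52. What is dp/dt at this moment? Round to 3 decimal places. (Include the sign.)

Colonization term: c·p·(h−p) = 0.51×0.52×0.4400 = 0.11669.
Extinction term: e·p = 0.14560.
dp/dt = 0.11669 − 0.14560 = -0.02891.

-0.029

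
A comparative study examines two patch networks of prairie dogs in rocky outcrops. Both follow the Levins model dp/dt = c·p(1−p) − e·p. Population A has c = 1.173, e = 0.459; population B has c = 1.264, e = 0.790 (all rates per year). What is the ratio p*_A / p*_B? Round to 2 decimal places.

1.62

A: p*_A = 1 − 0.459/1.173 = 0.6087.
B: p*_B = 1 − 0.790/1.264 = 0.3750.
p*_A / p*_B = 0.6087/0.3750 = 1.6232.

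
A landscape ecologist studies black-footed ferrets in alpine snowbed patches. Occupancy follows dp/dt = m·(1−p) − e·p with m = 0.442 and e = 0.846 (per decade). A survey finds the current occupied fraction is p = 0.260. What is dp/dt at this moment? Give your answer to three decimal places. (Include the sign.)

Colonization term: m·(1−p) = 0.442×0.7400 = 0.32708.
Extinction term: e·p = 0.21996.
dp/dt = 0.32708 − 0.21996 = 0.10712.

0.107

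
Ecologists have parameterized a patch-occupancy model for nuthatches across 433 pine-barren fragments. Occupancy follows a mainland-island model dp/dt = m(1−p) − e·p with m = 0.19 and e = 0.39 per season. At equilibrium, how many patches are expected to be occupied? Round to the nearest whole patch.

142

p* = m/(m+e) = 0.19/0.5800 = 0.3276.
Expected occupied patches = N × p* = 433 × 0.3276 = 141.84 ≈ 142.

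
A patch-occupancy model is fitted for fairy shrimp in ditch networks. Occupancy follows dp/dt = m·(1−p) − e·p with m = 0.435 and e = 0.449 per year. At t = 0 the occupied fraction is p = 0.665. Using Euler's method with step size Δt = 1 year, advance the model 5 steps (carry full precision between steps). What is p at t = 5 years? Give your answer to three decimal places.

Update rule: p ← p + [m·(1−p) − e·p]·Δt with Δt = 1.
p: 0.66500 → 0.51214  (Δp = -0.15286)
p: 0.51214 → 0.49441  (Δp = -0.01773)
p: 0.49441 → 0.49235  (Δp = -0.00206)
p: 0.49235 → 0.49211  (Δp = -0.00024)
p: 0.49211 → 0.49209  (Δp = -0.00003)

0.492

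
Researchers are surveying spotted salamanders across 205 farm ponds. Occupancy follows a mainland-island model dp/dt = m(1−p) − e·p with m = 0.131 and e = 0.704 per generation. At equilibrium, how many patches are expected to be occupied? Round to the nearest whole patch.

p* = m/(m+e) = 0.131/0.8350 = 0.1569.
Expected occupied patches = N × p* = 205 × 0.1569 = 32.16 ≈ 32.

32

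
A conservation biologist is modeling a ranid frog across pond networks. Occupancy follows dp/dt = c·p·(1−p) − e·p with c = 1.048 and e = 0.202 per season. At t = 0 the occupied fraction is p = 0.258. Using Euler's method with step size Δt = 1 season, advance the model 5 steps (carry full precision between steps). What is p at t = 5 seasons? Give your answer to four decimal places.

Update rule: p ← p + [c·p·(1−p) − e·p]·Δt with Δt = 1.
p: 0.25800 → 0.40651  (Δp = +0.14851)
p: 0.40651 → 0.57723  (Δp = +0.17073)
p: 0.57723 → 0.71638  (Δp = +0.13915)
p: 0.71638 → 0.78460  (Δp = +0.06822)
p: 0.78460 → 0.80323  (Δp = +0.01862)

0.8032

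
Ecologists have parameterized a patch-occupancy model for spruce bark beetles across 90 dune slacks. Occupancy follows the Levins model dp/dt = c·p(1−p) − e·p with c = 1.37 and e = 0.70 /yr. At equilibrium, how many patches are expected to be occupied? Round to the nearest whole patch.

44

p* = 1 − e/c = 1 − 0.70/1.37 = 0.4891.
Expected occupied patches = N × p* = 90 × 0.4891 = 44.01 ≈ 44.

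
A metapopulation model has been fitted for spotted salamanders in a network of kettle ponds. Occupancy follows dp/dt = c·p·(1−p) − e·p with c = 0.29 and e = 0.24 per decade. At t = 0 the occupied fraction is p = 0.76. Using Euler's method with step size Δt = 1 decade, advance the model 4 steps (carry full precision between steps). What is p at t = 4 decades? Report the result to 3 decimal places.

0.443

Update rule: p ← p + [c·p·(1−p) − e·p]·Δt with Δt = 1.
step 1: Δp = -0.12950, p = 0.63050
step 2: Δp = -0.08376, p = 0.54674
step 3: Δp = -0.05935, p = 0.48739
step 4: Δp = -0.04452, p = 0.44287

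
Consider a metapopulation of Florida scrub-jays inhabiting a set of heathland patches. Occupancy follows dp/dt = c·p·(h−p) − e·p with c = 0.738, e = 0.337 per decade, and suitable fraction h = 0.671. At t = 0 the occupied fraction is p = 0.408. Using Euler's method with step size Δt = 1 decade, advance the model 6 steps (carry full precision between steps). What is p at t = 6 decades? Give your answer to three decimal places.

Update rule: p ← p + [c·p·(h−p) − e·p]·Δt with Δt = 1.
t = 1: p = 0.40800 + (-0.05831) = 0.34969
t = 2: p = 0.34969 + (-0.03493) = 0.31477
t = 3: p = 0.31477 + (-0.02332) = 0.29144
t = 4: p = 0.29144 + (-0.01658) = 0.27486
t = 5: p = 0.27486 + (-0.01227) = 0.26259
t = 6: p = 0.26259 + (-0.00935) = 0.25324

0.253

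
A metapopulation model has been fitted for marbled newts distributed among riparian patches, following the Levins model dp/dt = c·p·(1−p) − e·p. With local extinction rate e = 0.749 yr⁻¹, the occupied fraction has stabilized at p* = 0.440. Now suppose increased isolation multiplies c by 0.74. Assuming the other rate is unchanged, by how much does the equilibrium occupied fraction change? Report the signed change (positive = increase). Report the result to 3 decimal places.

Balance c(1−p*) = e gives c = e/(1 − 0.44000) = 0.749/0.56000 = 1.33750.
New p* = 1 − e/c = 1 − 0.74900/0.98975 = 0.24324.
Δp* = 0.24324 − 0.44000 = -0.19676.

-0.197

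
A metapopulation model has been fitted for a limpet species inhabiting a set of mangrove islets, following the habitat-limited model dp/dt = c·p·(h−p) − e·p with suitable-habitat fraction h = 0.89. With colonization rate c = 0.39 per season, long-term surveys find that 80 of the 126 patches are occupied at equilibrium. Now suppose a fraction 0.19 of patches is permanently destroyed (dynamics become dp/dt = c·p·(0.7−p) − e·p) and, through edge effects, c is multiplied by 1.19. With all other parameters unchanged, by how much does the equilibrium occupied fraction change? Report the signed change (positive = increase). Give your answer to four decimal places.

-0.1493

Observed p* = 80/126 = 0.63492.
Balance c(h−p*) = e gives e = 0.39×(0.89 − 0.63492) = 0.09948.
New p* = 0.7 − e/c = 0.7 − 0.09948/0.46410 = 0.48565.
Δp* = 0.48565 − 0.63492 = -0.14927.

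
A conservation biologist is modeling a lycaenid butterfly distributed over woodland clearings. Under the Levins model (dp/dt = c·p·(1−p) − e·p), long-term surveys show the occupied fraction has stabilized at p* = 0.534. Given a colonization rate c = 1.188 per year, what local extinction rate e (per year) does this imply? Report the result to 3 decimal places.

At equilibrium c(1−p*) = e.
e = 1.188 × (1 − 0.534) = 1.188 × 0.4660 = 0.5536.

0.554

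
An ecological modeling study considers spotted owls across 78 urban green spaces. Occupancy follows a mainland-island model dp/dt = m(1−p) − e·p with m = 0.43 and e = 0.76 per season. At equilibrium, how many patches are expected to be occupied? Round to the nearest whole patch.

p* = m/(m+e) = 0.43/1.1900 = 0.3613.
Expected occupied patches = N × p* = 78 × 0.3613 = 28.18 ≈ 28.

28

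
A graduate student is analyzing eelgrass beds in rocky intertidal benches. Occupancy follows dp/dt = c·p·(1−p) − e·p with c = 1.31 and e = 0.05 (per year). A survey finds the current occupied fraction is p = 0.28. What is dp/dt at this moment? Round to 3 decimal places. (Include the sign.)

0.250

Colonization term: c·p·(1−p) = 1.31×0.28×0.7200 = 0.26410.
Extinction term: e·p = 0.01400.
dp/dt = 0.26410 − 0.01400 = 0.25010.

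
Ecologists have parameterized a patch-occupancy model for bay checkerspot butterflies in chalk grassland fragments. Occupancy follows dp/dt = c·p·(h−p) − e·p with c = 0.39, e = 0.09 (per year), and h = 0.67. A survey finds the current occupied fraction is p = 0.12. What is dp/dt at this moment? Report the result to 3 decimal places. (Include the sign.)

Colonization term: c·p·(h−p) = 0.39×0.12×0.5500 = 0.02574.
Extinction term: e·p = 0.01080.
dp/dt = 0.02574 − 0.01080 = 0.01494.

0.015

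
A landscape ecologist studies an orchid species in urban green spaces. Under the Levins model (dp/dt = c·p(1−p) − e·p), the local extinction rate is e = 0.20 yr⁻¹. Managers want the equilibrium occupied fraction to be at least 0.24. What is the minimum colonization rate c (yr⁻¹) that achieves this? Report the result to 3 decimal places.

p* = 1 − e/c ≥ 0.24 requires e/c ≤ 0.7600, i.e. c ≥ e/0.7600.
c_min = 0.20/0.7600 = 0.2632.

0.263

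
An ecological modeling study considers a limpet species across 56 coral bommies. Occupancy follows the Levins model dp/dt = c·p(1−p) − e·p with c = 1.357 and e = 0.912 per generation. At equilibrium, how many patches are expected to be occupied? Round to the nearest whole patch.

18

p* = 1 − e/c = 1 − 0.912/1.357 = 0.3279.
Expected occupied patches = N × p* = 56 × 0.3279 = 18.36 ≈ 18.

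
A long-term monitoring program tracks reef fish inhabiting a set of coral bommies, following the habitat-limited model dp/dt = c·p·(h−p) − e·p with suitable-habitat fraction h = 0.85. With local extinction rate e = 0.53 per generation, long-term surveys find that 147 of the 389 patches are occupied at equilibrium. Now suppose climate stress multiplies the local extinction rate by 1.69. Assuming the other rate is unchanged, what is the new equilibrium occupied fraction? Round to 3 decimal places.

0.052

Observed p* = 147/389 = 0.37789.
Balance c(h−p*) = e gives c = e/(0.85 − 0.37789) = 0.53/0.47211 = 1.12262.
New p* = 0.85 − e/c = 0.85 − 0.89570/1.12262 = 0.05213.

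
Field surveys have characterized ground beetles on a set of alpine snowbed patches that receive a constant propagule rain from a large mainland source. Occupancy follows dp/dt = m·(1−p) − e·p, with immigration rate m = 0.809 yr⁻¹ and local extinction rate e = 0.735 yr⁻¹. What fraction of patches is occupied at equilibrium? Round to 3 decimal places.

0.524

Setting dp/dt = 0: m − m·p* = e·p*, so m = (m+e)·p*.
p* = m/(m+e) = 0.809/(0.809+0.735) = 0.809/1.5440 = 0.5240.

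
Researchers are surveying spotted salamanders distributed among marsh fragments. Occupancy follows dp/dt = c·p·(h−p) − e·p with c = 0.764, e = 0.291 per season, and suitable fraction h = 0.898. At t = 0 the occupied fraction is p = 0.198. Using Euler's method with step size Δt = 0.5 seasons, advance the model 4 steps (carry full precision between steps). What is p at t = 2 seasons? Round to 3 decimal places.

0.298

Update rule: p ← p + [c·p·(h−p) − e·p]·Δt with Δt = 0.5.
  1  |  dp/dt·Δt = +0.024136  |  p_1 = 0.222136
  2  |  dp/dt·Δt = +0.025030  |  p_2 = 0.247167
  3  |  dp/dt·Δt = +0.025487  |  p_3 = 0.272654
  4  |  dp/dt·Δt = +0.025461  |  p_4 = 0.298115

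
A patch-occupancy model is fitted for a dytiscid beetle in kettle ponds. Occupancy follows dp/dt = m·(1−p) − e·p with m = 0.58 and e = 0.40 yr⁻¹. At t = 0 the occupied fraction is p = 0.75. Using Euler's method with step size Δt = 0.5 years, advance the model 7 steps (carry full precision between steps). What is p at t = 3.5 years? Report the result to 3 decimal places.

0.593

Update rule: p ← p + [m·(1−p) − e·p]·Δt with Δt = 0.5.
p: 0.75000 → 0.67250  (Δp = -0.07750)
p: 0.67250 → 0.63297  (Δp = -0.03953)
p: 0.63297 → 0.61282  (Δp = -0.02016)
p: 0.61282 → 0.60254  (Δp = -0.01028)
p: 0.60254 → 0.59729  (Δp = -0.00524)
p: 0.59729 → 0.59462  (Δp = -0.00267)
p: 0.59462 → 0.59326  (Δp = -0.00136)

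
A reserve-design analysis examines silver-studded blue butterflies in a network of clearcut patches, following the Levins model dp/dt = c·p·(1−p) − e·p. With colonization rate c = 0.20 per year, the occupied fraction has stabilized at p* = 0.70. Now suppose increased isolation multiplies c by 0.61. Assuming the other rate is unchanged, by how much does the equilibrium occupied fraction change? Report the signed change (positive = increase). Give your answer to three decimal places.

Balance c(1−p*) = e gives e = 0.20×(1 − 0.70000) = 0.06000.
New p* = 1 − e/c = 1 − 0.06000/0.12200 = 0.50820.
Δp* = 0.50820 − 0.70000 = -0.19180.

-0.192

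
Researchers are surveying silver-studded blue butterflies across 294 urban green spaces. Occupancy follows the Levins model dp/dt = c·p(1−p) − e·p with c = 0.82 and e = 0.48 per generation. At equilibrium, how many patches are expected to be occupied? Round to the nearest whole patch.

p* = 1 − e/c = 1 − 0.48/0.82 = 0.4146.
Expected occupied patches = N × p* = 294 × 0.4146 = 121.90 ≈ 122.

122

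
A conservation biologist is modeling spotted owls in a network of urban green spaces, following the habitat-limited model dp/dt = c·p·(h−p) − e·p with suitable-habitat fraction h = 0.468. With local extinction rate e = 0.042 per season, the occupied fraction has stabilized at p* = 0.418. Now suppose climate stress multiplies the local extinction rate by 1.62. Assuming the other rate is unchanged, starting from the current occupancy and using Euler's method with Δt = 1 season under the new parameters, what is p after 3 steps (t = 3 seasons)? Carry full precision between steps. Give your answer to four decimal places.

0.3958

Balance c(h−p*) = e gives c = e/(0.468 − 0.41800) = 0.042/0.05000 = 0.84000.
Starting from p₀ = 0.41800; update p ← p + (dp/dt)·Δt with the new parameters.
t = 1: p = 0.41800 + (-0.01088) = 0.40712
t = 2: p = 0.40712 + (-0.00688) = 0.40024
t = 3: p = 0.40024 + (-0.00445) = 0.39579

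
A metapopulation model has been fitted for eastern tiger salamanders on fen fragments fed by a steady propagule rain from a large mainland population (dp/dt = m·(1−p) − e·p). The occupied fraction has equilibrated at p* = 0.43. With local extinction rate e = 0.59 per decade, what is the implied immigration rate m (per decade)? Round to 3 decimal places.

At equilibrium m(1−p*) = e·p*, so m = e·p*/(1−p*).
m = 0.59 × 0.43 / 0.5700 = 0.2537/0.5700 = 0.4451.

0.445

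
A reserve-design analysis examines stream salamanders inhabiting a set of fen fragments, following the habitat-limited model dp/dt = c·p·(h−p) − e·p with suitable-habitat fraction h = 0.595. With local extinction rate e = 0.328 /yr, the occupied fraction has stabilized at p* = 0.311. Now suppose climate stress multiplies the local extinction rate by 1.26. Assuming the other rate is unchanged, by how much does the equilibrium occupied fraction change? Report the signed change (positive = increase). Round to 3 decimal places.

Balance c(h−p*) = e gives c = e/(0.595 − 0.31100) = 0.328/0.28400 = 1.15493.
New p* = 0.595 − e/c = 0.595 − 0.41328/1.15493 = 0.23716.
Δp* = 0.23716 − 0.31100 = -0.07384.

-0.074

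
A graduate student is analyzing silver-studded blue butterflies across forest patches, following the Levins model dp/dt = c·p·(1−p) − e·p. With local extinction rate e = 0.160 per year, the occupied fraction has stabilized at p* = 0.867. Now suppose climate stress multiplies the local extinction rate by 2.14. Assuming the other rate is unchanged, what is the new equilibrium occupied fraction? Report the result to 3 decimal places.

Balance c(1−p*) = e gives c = e/(1 − 0.86700) = 0.160/0.13300 = 1.20301.
New p* = 1 − e/c = 1 − 0.34240/1.20301 = 0.71538.

0.715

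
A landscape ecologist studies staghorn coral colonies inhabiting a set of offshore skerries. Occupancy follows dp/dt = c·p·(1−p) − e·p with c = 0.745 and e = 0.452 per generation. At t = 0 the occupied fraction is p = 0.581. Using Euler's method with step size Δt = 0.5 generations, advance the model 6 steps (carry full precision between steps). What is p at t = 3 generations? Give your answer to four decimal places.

0.4465

Update rule: p ← p + [c·p·(1−p) − e·p]·Δt with Δt = 0.5.
step 1: Δp = -0.04062, p = 0.54038
step 2: Δp = -0.02961, p = 0.51077
step 3: Δp = -0.02235, p = 0.48842
step 4: Δp = -0.01731, p = 0.47111
step 5: Δp = -0.01366, p = 0.45745
step 6: Δp = -0.01093, p = 0.44652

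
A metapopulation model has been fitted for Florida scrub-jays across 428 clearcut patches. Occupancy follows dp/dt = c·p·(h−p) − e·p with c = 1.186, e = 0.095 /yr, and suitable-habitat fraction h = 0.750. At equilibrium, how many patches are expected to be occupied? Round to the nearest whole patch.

p* = h − e/c = 0.750 − 0.0801 = 0.6699.
Expected occupied patches = N × p* = 428 × 0.6699 = 286.72 ≈ 287.

287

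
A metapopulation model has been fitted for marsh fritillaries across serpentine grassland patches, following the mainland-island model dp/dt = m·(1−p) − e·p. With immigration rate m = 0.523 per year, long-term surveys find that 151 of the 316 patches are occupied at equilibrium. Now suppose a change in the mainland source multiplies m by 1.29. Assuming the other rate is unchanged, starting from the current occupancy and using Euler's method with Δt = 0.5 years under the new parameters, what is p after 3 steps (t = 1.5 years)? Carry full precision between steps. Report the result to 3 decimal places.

Observed p* = 151/316 = 0.47785.
Balance m(1−p*) = e·p* gives e = m(1−p*)/p* = 0.523×0.52215/0.47785 = 0.57149.
Starting from p₀ = 0.47785; update p ← p + (dp/dt)·Δt with the new parameters.
  1  |  dp/dt·Δt = +0.039597  |  p_1 = 0.517445
  2  |  dp/dt·Δt = +0.014925  |  p_2 = 0.532371
  3  |  dp/dt·Δt = +0.005626  |  p_3 = 0.537996

0.538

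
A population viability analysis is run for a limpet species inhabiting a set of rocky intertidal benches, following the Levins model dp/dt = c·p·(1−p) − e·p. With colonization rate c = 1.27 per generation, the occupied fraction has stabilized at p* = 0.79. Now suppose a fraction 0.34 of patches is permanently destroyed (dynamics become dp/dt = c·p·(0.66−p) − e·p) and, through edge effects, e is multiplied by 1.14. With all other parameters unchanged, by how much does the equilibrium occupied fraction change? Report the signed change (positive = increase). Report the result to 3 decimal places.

-0.369

Balance c(1−p*) = e gives e = 1.27×(1 − 0.79000) = 0.26670.
New p* = 0.66 − e/c = 0.66 − 0.30404/1.27000 = 0.42060.
Δp* = 0.42060 − 0.79000 = -0.36940.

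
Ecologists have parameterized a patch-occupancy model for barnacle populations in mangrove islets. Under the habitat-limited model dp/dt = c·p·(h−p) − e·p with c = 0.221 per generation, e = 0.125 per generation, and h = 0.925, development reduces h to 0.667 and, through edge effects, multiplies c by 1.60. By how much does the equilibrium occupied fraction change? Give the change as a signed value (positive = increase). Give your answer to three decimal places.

Before: p* = h − e/c = 0.925 − 0.125/0.221 = 0.925 − 0.5656 = 0.3594.
After: c = 0.3536, e = 0.125, h = 0.667; p* = 0.667 − 0.125/0.3536 = 0.3135.
Δp* = 0.3135 − 0.3594 = -0.0459.

-0.046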